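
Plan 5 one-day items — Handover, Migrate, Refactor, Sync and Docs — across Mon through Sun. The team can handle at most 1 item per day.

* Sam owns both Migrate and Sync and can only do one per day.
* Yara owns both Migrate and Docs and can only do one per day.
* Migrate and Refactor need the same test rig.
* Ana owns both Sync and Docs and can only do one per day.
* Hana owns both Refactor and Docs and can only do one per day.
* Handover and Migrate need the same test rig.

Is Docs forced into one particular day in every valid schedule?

Docs can be Mon (e.g. Migrate -> Wed; Sync -> Fri; Docs -> Mon; Handover -> Tue; Refactor -> Thu) or Tue (e.g. Sync=Fri, Migrate=Wed, Handover=Mon, Refactor=Thu, Docs=Tue).

No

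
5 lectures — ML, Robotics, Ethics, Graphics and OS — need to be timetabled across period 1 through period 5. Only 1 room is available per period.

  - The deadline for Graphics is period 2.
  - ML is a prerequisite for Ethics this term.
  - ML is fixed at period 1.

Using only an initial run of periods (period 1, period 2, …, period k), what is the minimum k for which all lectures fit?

5

The precedence chain requires at least 2 distinct periods.
With at most 1 per period and 5 lectures, at least 5 periods are needed.
5 works (last occupied period: period 5): for example OS -> period 5, Robotics -> period 4, ML -> period 1, Graphics -> period 2, Ethics -> period 3.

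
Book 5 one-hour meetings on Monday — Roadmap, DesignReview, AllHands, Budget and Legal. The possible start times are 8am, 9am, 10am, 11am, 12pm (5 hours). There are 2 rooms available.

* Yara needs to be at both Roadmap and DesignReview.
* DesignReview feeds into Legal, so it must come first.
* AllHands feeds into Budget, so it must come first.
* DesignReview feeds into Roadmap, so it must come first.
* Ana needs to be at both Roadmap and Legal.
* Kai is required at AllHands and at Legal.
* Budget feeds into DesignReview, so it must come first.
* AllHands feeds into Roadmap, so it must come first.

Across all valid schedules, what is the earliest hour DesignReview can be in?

Precedence pushes DesignReview to at least 10am; downstream work caps DesignReview at 11am.
DesignReview at 10am is achievable: Budget=9am; AllHands=8am; Legal=12pm; Roadmap=11am; DesignReview=10am.

10am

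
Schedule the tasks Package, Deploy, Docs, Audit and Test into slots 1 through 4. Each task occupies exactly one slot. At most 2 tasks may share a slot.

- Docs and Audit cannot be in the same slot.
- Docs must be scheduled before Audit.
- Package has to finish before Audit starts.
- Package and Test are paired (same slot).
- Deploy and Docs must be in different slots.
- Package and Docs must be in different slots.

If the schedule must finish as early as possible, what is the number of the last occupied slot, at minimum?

The precedence chain requires at least 2 distinct slots.
With at most 2 per slot and 5 tasks, at least 3 slots are needed.
3 works (last occupied slot: 3): for example Test -> 1; Deploy -> 3; Docs -> 2; Package -> 1; Audit -> 3.

slot 3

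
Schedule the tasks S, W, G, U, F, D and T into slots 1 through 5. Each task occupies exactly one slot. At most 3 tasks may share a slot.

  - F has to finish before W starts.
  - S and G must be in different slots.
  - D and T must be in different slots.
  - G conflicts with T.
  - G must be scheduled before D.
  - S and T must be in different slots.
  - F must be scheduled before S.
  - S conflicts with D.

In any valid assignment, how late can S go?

Precedence pushes S to at least 2.
S at 5 is achievable: U -> 1, T -> 3, W -> 2, F -> 1, D -> 2, S -> 5, G -> 1.

5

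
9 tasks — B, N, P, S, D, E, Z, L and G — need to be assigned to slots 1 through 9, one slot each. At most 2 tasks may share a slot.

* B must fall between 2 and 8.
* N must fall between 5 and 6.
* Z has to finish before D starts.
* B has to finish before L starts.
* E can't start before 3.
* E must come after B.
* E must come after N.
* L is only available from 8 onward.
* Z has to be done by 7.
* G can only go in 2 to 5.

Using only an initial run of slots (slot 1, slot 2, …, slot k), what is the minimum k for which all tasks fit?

The precedence chain requires at least 2 distinct slots.
With at most 2 per slot and 9 tasks, at least 5 slots are needed.
L can't be placed before 8, so the schedule must run through at least slot 8.
8 works (last occupied slot: 8): for example P -> 1; Z -> 1; N -> 5; L -> 8; B -> 2; G -> 2; E -> 6; D -> 3; S -> 3.

8 slots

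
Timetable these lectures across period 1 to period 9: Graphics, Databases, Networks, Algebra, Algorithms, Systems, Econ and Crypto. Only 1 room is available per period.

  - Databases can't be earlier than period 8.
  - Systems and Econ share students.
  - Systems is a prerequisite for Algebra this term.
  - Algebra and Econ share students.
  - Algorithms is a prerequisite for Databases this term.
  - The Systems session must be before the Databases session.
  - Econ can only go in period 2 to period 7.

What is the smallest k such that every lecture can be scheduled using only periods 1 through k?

The precedence chain requires at least 2 distinct periods.
With at most 1 per period and 8 lectures, at least 8 periods are needed.
Databases can't be placed before period 8, so the schedule must run through at least period 8.
8 works (last occupied period: period 8): for example Databases in period 8, Algorithms in period 4, Networks in period 6, Econ in period 2, Algebra in period 3, Graphics in period 5, Systems in period 1, Crypto in period 7.

8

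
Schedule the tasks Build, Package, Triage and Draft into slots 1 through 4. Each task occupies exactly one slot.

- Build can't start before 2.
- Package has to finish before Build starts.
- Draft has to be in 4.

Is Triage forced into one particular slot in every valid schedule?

No

Triage can be 1 (e.g. Triage in 1; Build in 2; Draft in 4; Package in 1) or 2 (e.g. Draft in 4; Triage in 2; Build in 2; Package in 1).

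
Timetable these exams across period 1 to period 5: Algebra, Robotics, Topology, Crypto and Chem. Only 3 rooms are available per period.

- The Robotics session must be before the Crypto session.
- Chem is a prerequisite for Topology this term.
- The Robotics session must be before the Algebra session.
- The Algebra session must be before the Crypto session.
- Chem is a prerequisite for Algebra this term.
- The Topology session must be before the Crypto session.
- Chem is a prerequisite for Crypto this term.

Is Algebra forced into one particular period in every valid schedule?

No

Algebra can be period 2 (e.g. Chem -> period 1; Crypto -> period 3; Robotics -> period 1; Topology -> period 2; Algebra -> period 2) or period 3 (e.g. Robotics -> period 1; Crypto -> period 4; Algebra -> period 3; Topology -> period 2; Chem -> period 1).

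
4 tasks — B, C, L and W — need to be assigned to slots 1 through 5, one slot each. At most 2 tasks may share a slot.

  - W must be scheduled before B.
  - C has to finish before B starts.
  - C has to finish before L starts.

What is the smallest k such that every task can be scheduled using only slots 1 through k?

The precedence chain requires at least 2 distinct slots.
With at most 2 per slot and 4 tasks, at least 2 slots are needed.
2 works (last occupied slot: 2): for example C in 1; B in 2; W in 1; L in 2.

2 slots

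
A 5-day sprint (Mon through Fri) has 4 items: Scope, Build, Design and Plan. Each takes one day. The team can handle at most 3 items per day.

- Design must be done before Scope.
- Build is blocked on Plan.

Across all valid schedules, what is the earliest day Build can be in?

Precedence pushes Build to at least Tue.
Build at Tue is achievable: Design -> Mon, Plan -> Mon, Build -> Tue, Scope -> Tue.

Tue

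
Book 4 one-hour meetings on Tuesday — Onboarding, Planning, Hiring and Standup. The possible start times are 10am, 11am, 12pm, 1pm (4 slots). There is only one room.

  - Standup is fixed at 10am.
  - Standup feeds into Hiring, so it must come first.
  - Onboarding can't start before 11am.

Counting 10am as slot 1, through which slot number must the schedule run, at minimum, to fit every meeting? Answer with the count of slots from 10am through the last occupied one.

4 slots

The precedence chain requires at least 2 distinct slots.
With at most 1 per slot and 4 meetings, at least 4 slots are needed.
4 works (last occupied slot: 1pm): for example Standup=10am, Hiring=12pm, Onboarding=11am, Planning=1pm.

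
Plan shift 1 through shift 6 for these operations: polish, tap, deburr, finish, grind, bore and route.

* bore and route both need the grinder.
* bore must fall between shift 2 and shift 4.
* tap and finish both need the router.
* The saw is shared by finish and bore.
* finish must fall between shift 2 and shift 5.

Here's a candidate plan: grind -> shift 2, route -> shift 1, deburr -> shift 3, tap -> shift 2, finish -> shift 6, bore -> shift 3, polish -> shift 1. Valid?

No. finish must fall between shift 2 and shift 5 is not satisfied.

The saw is shared by finish and bore — holds.
finish must fall between shift 2 and shift 5 — violated.
bore must fall between shift 2 and shift 4 — holds.
bore and route both need the grinder — holds.
tap and finish both need the router — holds.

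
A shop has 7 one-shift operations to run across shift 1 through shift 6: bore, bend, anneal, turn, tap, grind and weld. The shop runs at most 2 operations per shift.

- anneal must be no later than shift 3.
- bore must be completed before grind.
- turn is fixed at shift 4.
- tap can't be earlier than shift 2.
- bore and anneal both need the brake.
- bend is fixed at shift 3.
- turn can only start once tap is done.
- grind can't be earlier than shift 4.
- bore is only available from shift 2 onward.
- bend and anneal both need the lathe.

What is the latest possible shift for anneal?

shift 2

Anneal's own window allows nothing later than shift 3.
anneal at shift 2 is achievable: tap=shift 2; anneal=shift 2; bend=shift 3; weld=shift 1; bore=shift 3; grind=shift 4; turn=shift 4.
Nothing later works — the conflict and capacity constraints rule out every shift after shift 2.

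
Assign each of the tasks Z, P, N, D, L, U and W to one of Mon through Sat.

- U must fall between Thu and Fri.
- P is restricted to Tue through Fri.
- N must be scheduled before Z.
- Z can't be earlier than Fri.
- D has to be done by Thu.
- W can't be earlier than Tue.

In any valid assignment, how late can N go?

Fri

Downstream work caps N at Fri.
N at Fri is achievable: U=Thu, W=Tue, L=Mon, N=Fri, P=Tue, D=Mon, Z=Sat.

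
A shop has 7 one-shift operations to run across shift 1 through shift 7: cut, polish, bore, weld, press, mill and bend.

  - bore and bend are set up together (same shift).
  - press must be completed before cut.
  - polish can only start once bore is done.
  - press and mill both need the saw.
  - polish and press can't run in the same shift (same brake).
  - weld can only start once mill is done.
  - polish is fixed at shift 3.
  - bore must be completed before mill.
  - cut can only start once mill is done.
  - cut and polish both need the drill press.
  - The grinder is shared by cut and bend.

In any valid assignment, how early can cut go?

Precedence pushes cut to at least shift 3.
cut at shift 4 is achievable: cut -> shift 4; polish -> shift 3; mill -> shift 2; weld -> shift 3; press -> shift 1; bore -> shift 1; bend -> shift 1.
Nothing earlier works — the conflict constraints rule out every shift before shift 4.

shift 4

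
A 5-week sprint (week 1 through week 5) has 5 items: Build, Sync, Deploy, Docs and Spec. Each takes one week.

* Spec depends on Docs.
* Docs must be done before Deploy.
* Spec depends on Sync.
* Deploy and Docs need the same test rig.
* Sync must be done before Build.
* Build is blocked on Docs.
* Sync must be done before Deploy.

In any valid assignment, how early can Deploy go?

Precedence pushes Deploy to at least week 2.
Deploy at week 2 is achievable: Spec=week 2, Sync=week 1, Deploy=week 2, Docs=week 1, Build=week 2.

week 2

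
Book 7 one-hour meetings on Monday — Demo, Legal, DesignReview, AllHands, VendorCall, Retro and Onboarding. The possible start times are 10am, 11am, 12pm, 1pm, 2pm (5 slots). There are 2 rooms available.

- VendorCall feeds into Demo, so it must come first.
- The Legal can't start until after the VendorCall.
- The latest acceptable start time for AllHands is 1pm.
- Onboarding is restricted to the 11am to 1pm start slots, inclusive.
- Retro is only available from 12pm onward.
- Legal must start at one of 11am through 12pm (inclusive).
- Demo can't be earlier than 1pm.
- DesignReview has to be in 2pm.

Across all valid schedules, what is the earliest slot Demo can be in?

Demo is available from 1pm.
Demo at 1pm is achievable: AllHands in 10am, DesignReview in 2pm, Retro in 12pm, Onboarding in 11am, VendorCall in 10am, Legal in 11am, Demo in 1pm.

1pm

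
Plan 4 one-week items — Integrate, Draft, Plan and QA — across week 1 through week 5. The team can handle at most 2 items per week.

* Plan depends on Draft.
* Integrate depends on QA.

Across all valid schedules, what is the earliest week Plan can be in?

Precedence pushes Plan to at least week 2.
Plan at week 2 is achievable: Draft=week 1; Integrate=week 2; Plan=week 2; QA=week 1.

week 2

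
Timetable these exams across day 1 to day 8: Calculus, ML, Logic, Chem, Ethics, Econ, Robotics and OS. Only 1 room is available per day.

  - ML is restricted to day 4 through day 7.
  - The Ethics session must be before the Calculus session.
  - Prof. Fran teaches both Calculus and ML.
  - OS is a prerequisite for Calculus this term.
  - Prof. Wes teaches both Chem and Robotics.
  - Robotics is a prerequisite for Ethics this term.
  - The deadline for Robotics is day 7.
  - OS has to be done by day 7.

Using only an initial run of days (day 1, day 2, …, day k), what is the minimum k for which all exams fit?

The precedence chain requires at least 3 distinct days.
With at most 1 per day and 8 exams, at least 8 days are needed.
ML can't be placed before day 4, so the schedule must run through at least day 4.
8 works (last occupied day: day 8): for example OS -> day 2; Robotics -> day 1; Ethics -> day 3; Calculus -> day 5; Econ -> day 8; Logic -> day 6; ML -> day 4; Chem -> day 7.

8 days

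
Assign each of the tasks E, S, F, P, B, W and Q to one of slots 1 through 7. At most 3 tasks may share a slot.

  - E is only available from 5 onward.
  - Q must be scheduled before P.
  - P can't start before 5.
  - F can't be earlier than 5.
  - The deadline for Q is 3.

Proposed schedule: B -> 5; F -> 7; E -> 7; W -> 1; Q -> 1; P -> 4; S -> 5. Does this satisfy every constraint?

F can't be earlier than 5 — holds.
E is only available from 5 onward — holds.
The deadline for Q is 3 — holds.
At most 3 tasks may share a slot — holds.
P can't start before 5 — violated.
Q must be scheduled before P — holds.

No — it violates: P can't start before 5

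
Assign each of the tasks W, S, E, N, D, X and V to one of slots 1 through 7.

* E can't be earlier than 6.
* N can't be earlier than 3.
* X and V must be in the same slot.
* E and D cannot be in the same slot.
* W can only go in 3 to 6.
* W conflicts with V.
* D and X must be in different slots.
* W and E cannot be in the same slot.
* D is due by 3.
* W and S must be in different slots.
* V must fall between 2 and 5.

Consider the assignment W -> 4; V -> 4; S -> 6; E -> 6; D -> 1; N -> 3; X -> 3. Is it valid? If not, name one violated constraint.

No — it violates: W conflicts with V

N can't be earlier than 3 — holds.
X and V must be in the same slot — violated.
E can't be earlier than 6 — holds.
V must fall between 2 and 5 — holds.
E and D cannot be in the same slot — holds.
D and X must be in different slots — holds.
W conflicts with V — violated.
W can only go in 3 to 6 — holds.
W and E cannot be in the same slot — holds.
D is due by 3 — holds.
W and S must be in different slots — holds.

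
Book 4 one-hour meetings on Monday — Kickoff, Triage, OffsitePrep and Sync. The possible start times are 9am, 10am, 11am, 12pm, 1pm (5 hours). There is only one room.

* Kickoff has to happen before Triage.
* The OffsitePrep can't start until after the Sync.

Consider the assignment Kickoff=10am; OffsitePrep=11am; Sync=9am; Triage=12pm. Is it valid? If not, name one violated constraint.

The OffsitePrep can't start until after the Sync — holds.
There is only one room — holds.
Kickoff has to happen before Triage — holds.

Valid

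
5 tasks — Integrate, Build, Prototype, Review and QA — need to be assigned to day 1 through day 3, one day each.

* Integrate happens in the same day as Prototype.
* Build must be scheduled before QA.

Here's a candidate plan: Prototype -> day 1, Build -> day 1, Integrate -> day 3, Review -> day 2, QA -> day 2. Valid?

No — it violates: Integrate happens in the same day as Prototype

Integrate happens in the same day as Prototype — violated.
Build must be scheduled before QA — holds.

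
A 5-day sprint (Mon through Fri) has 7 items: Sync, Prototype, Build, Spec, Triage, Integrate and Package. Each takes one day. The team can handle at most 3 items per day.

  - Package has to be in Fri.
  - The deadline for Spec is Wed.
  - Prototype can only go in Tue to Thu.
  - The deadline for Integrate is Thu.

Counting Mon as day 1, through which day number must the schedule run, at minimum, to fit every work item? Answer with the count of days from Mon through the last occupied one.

5

With at most 3 per day and 7 work items, at least 3 days are needed.
Package can't be placed before Fri — that is day 5 counting from Mon — so the schedule must run through at least 5 days.
5 works (last occupied day: Fri): for example Spec in Mon; Sync in Mon; Triage in Tue; Prototype in Tue; Build in Tue; Package in Fri; Integrate in Mon.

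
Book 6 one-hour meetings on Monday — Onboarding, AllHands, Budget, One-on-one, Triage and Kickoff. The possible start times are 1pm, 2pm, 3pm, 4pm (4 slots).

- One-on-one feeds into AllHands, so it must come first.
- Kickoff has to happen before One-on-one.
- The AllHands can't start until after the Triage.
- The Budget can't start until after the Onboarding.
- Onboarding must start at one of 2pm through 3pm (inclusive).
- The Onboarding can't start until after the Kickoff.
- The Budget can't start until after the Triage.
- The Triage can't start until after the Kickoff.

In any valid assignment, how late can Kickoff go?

2pm

Downstream work caps Kickoff at 2pm.
Kickoff at 2pm is achievable: Onboarding -> 3pm; AllHands -> 4pm; Triage -> 3pm; Budget -> 4pm; One-on-one -> 3pm; Kickoff -> 2pm.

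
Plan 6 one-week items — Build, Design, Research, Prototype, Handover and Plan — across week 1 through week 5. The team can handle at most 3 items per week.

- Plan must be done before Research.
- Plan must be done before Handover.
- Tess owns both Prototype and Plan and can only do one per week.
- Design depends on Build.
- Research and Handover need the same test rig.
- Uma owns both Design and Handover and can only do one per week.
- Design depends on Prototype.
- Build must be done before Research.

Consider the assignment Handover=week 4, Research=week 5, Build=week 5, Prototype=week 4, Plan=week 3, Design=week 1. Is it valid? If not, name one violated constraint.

Uma owns both Design and Handover and can only do one per week — holds.
Research and Handover need the same test rig — holds.
Design depends on Prototype — violated.
Tess owns both Prototype and Plan and can only do one per week — holds.
Design depends on Build — violated.
The team can handle at most 3 items per week — holds.
Build must be done before Research — violated.
Plan must be done before Handover — holds.
Plan must be done before Research — holds.

No. Design depends on Build is not satisfied.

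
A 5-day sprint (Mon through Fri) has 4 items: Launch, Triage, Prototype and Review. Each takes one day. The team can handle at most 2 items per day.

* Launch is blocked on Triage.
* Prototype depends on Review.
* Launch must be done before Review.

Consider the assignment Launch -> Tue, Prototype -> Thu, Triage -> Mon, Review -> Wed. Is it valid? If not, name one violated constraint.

Yes

Launch must be done before Review — holds.
The team can handle at most 2 items per day — holds.
Launch is blocked on Triage — holds.
Prototype depends on Review — holds.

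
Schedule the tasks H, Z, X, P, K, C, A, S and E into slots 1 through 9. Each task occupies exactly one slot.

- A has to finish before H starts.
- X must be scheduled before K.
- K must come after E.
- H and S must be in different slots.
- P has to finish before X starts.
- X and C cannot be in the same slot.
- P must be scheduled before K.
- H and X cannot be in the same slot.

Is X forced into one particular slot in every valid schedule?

X can be 2 (e.g. E in 1; S in 1; K in 3; H in 3; Z in 1; A in 1; C in 1; X in 2; P in 1) or 3 (e.g. C in 1; Z in 1; S in 1; X in 3; H in 2; P in 1; A in 1; K in 4; E in 1).

No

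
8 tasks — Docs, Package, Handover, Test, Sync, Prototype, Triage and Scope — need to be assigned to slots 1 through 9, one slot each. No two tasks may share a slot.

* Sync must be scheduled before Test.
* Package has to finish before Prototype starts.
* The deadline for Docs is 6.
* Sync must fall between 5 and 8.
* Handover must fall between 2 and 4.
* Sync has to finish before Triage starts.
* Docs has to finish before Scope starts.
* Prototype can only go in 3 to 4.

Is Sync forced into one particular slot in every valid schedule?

Sync can be 5 (e.g. Prototype in 3; Triage in 7; Package in 1; Docs in 4; Scope in 8; Sync in 5; Test in 6; Handover in 2) or 6 (e.g. Triage in 8; Sync in 6; Handover in 2; Package in 1; Scope in 5; Prototype in 3; Test in 7; Docs in 4).

No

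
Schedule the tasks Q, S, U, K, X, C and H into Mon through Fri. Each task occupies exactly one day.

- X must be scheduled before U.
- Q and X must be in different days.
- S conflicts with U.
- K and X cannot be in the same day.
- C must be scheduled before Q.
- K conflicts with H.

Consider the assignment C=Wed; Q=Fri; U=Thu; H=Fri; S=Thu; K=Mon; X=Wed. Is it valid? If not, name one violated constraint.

K and X cannot be in the same day — holds.
Q and X must be in different days — holds.
S conflicts with U — violated.
K conflicts with H — holds.
X must be scheduled before U — holds.
C must be scheduled before Q — holds.

No. S conflicts with U is not satisfied.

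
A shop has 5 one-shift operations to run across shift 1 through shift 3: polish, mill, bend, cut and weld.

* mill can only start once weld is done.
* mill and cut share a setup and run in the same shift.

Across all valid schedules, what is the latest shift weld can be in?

shift 2

Downstream work caps weld at shift 2.
weld at shift 2 is achievable: bend=shift 1, weld=shift 2, mill=shift 3, polish=shift 1, cut=shift 3.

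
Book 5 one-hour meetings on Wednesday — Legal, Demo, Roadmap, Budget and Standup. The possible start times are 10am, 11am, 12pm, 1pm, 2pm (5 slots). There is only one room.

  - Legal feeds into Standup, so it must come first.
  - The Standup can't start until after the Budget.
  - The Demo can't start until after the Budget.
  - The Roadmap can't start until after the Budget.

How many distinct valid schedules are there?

Splitting on Legal: it can be 10am (6), 11am (6), 12pm (4), 1pm (2). Listing each branch's schedules as (Demo, Roadmap, Budget, Standup):
Legal=10am: (12pm,1pm,11am,2pm) (12pm,2pm,11am,1pm) (1pm,12pm,11am,2pm) (1pm,2pm,11am,12pm) (2pm,12pm,11am,1pm) (2pm,1pm,11am,12pm) — 6.
Legal=11am: (12pm,1pm,10am,2pm) (12pm,2pm,10am,1pm) (1pm,12pm,10am,2pm) (1pm,2pm,10am,12pm) (2pm,12pm,10am,1pm) (2pm,1pm,10am,12pm) — 6.
Legal=12pm: (11am,1pm,10am,2pm) (11am,2pm,10am,1pm) (1pm,11am,10am,2pm) (2pm,11am,10am,1pm) — 4.
Legal=1pm: (11am,12pm,10am,2pm) (12pm,11am,10am,2pm) — 2.
Summing: 6 + 6 + 4 + 2 = 18.

18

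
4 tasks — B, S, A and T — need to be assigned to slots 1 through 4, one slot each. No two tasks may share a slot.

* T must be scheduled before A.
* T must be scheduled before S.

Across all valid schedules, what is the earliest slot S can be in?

2

Precedence pushes S to at least 2.
S at 2 is achievable: S=2, A=3, T=1, B=4.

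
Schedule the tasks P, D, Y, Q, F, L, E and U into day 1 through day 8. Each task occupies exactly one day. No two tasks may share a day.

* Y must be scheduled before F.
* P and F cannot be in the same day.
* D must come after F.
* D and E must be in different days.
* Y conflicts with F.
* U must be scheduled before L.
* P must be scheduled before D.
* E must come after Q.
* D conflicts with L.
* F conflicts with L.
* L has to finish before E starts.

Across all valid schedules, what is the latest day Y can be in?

day 6

Downstream work caps Y at day 6.
Y at day 6 is achievable: D=day 8, L=day 2, Q=day 3, Y=day 6, U=day 1, E=day 4, P=day 5, F=day 7.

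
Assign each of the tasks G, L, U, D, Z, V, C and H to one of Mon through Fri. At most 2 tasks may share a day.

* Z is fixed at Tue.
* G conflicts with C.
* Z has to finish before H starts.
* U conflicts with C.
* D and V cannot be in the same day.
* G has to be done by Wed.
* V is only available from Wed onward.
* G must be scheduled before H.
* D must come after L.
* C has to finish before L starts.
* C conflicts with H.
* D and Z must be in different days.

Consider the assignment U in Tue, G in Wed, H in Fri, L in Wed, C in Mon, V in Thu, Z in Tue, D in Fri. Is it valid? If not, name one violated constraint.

V is only available from Wed onward — holds.
C has to finish before L starts — holds.
D must come after L — holds.
D and V cannot be in the same day — holds.
At most 2 tasks may share a day — holds.
D and Z must be in different days — holds.
Z is fixed at Tue — holds.
G conflicts with C — holds.
U conflicts with C — holds.
G must be scheduled before H — holds.
G has to be done by Wed — holds.
Z has to finish before H starts — holds.
C conflicts with H — holds.

Valid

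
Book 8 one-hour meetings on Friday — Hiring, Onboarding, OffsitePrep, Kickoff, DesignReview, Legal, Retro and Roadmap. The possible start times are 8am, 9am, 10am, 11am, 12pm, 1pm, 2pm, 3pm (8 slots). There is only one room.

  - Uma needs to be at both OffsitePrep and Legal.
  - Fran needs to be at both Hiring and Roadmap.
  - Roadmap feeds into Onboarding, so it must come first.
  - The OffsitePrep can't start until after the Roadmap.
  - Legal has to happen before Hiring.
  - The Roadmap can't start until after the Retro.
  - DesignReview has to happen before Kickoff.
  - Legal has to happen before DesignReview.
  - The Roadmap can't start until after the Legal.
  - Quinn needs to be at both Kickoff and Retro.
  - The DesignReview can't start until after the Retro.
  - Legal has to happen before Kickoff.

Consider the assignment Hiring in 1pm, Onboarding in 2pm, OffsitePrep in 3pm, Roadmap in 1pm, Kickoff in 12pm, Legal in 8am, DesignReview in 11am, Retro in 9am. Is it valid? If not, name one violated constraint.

Legal has to happen before Hiring — holds.
Legal has to happen before Kickoff — holds.
The Roadmap can't start until after the Legal — holds.
Roadmap feeds into Onboarding, so it must come first — holds.
There is only one room — violated.
Uma needs to be at both OffsitePrep and Legal — holds.
Quinn needs to be at both Kickoff and Retro — holds.
Fran needs to be at both Hiring and Roadmap — violated.
DesignReview has to happen before Kickoff — holds.
Legal has to happen before DesignReview — holds.
The Roadmap can't start until after the Retro — holds.
The OffsitePrep can't start until after the Roadmap — holds.
The DesignReview can't start until after the Retro — holds.

Invalid. Fran needs to be at both Hiring and Roadmap.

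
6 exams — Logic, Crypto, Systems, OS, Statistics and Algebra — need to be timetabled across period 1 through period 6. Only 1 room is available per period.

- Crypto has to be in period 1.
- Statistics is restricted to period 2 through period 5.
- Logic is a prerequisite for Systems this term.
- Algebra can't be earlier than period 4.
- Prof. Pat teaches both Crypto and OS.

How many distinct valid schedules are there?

30

Splitting on Logic: it can be period 2 (14), period 3 (10), period 4 (4), period 5 (2). Listing each branch's schedules as (Crypto, Systems, OS, Statistics, Algebra) by period number:
Logic=period 2: (1,3,4,5,6) (1,3,5,4,6) (1,3,6,4,5) (1,3,6,5,4) (1,4,3,5,6) (1,4,5,3,6) (1,4,6,3,5) (1,5,3,4,6) (1,5,4,3,6) (1,5,6,3,4) (1,6,3,4,5) (1,6,3,5,4) (1,6,4,3,5) (1,6,5,3,4) — 14.
Logic=period 3: (1,4,2,5,6) (1,4,5,2,6) (1,4,6,2,5) (1,5,2,4,6) (1,5,4,2,6) (1,5,6,2,4) (1,6,2,4,5) (1,6,2,5,4) (1,6,4,2,5) (1,6,5,2,4) — 10.
Logic=period 4: (1,5,2,3,6) (1,5,3,2,6) (1,6,2,3,5) (1,6,3,2,5) — 4.
Logic=period 5: (1,6,2,3,4) (1,6,3,2,4) — 2.
Summing: 14 + 10 + 4 + 2 = 30.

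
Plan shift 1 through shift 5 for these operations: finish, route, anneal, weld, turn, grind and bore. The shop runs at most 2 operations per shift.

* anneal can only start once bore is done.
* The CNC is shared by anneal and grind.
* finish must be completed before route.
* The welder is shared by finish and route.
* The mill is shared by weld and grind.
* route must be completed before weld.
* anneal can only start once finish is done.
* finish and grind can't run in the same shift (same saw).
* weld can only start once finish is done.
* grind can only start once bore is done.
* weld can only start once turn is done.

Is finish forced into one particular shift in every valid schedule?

finish can be shift 1 (e.g. weld in shift 3; turn in shift 2; finish in shift 1; anneal in shift 3; bore in shift 1; grind in shift 4; route in shift 2) or shift 2 (e.g. anneal in shift 3; bore in shift 1; grind in shift 5; weld in shift 4; turn in shift 1; route in shift 3; finish in shift 2).

No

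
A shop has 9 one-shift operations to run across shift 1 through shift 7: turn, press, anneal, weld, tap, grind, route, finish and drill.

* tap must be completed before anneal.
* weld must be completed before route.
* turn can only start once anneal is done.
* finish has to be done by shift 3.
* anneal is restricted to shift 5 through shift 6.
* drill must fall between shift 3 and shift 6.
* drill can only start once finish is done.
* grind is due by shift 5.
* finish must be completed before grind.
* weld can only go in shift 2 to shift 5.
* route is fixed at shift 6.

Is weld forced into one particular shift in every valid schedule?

weld can be shift 2 (e.g. finish=shift 1, grind=shift 2, drill=shift 3, turn=shift 6, press=shift 1, tap=shift 1, anneal=shift 5, weld=shift 2, route=shift 6) or shift 3 (e.g. turn -> shift 6, grind -> shift 2, tap -> shift 1, finish -> shift 1, weld -> shift 3, anneal -> shift 5, press -> shift 1, drill -> shift 3, route -> shift 6).

No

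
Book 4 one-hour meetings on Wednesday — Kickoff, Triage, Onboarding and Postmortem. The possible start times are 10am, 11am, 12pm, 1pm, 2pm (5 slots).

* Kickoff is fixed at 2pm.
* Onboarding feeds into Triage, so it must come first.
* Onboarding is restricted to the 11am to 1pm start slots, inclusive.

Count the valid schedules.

30

Splitting on Triage: it can be 12pm (5), 1pm (10), 2pm (15). Listing each branch's schedules as (Kickoff, Onboarding, Postmortem):
Triage=12pm: (2pm,11am,10am) (2pm,11am,11am) (2pm,11am,12pm) (2pm,11am,1pm) (2pm,11am,2pm) — 5.
Triage=1pm: (2pm,11am,10am) (2pm,11am,11am) (2pm,11am,12pm) (2pm,11am,1pm) (2pm,11am,2pm) (2pm,12pm,10am) (2pm,12pm,11am) (2pm,12pm,12pm) (2pm,12pm,1pm) (2pm,12pm,2pm) — 10.
Triage=2pm: (2pm,11am,10am) (2pm,11am,11am) (2pm,11am,12pm) (2pm,11am,1pm) (2pm,11am,2pm) (2pm,12pm,10am) (2pm,12pm,11am) (2pm,12pm,12pm) (2pm,12pm,1pm) (2pm,12pm,2pm) (2pm,1pm,10am) (2pm,1pm,11am) (2pm,1pm,12pm) (2pm,1pm,1pm) (2pm,1pm,2pm) — 15.
Summing: 5 + 10 + 15 = 30.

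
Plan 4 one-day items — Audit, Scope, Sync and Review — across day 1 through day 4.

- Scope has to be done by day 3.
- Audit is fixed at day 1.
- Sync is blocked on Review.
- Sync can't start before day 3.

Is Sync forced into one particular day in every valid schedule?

Sync can be day 3 (e.g. Sync in day 3; Review in day 1; Audit in day 1; Scope in day 1) or day 4 (e.g. Review -> day 1, Audit -> day 1, Scope -> day 1, Sync -> day 4).

No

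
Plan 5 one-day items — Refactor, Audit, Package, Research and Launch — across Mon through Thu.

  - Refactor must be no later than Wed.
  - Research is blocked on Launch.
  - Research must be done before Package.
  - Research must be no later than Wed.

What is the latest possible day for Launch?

Downstream work caps Launch at Tue.
Launch at Tue is achievable: Package=Thu; Launch=Tue; Refactor=Mon; Research=Wed; Audit=Mon.

Tue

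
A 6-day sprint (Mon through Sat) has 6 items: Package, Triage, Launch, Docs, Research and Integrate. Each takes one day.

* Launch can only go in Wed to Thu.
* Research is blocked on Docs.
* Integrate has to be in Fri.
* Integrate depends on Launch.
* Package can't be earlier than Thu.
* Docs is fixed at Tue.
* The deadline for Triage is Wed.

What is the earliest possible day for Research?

Precedence pushes Research to at least Wed.
Research at Wed is achievable: Integrate in Fri; Docs in Tue; Package in Thu; Triage in Mon; Research in Wed; Launch in Wed.

Wed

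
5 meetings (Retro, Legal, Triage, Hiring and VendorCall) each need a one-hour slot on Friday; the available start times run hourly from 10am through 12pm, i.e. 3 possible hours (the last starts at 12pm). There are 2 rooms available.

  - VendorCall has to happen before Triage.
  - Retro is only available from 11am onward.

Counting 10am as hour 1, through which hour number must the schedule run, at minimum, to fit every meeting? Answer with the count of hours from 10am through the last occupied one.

3 hours

The precedence chain requires at least 2 distinct hours.
With at most 2 per hour and 5 meetings, at least 3 hours are needed.
3 works (last occupied hour: 12pm): for example Hiring -> 12pm; Triage -> 11am; Retro -> 11am; VendorCall -> 10am; Legal -> 10am.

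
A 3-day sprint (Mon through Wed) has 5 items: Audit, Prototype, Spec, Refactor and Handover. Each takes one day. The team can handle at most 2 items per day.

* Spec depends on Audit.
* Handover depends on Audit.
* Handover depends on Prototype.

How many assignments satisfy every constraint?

13

Splitting on Audit: it can be Mon (10), Tue (3). Listing each branch's schedules as (Prototype, Spec, Refactor, Handover):
Audit=Mon: (Mon,Tue,Tue,Wed) (Mon,Tue,Wed,Tue) (Mon,Tue,Wed,Wed) (Mon,Wed,Tue,Tue) (Mon,Wed,Tue,Wed) (Mon,Wed,Wed,Tue) (Tue,Tue,Mon,Wed) (Tue,Tue,Wed,Wed) (Tue,Wed,Mon,Wed) (Tue,Wed,Tue,Wed) — 10.
Audit=Tue: (Mon,Wed,Mon,Wed) (Mon,Wed,Tue,Wed) (Tue,Wed,Mon,Wed) — 3.
Summing: 10 + 3 = 13.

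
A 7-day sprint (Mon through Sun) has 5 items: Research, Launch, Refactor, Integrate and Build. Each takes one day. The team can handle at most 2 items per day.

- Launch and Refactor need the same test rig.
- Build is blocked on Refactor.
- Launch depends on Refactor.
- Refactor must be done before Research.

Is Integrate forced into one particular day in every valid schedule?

Integrate can be Mon (e.g. Integrate=Mon, Research=Tue, Refactor=Mon, Build=Wed, Launch=Tue) or Tue (e.g. Build -> Wed, Research -> Tue, Launch -> Wed, Integrate -> Tue, Refactor -> Mon).

No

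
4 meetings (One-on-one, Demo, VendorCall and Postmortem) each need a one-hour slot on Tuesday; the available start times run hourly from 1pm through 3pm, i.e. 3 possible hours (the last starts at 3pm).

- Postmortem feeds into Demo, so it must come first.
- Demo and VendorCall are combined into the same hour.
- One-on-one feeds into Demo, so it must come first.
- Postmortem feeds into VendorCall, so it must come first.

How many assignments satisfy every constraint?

Splitting on One-on-one: it can be 1pm (3), 2pm (2). Listing each branch's schedules as (Demo, VendorCall, Postmortem):
One-on-one=1pm: (2pm,2pm,1pm) (3pm,3pm,1pm) (3pm,3pm,2pm) — 3.
One-on-one=2pm: (3pm,3pm,1pm) (3pm,3pm,2pm) — 2.
Summing: 3 + 2 = 5.

5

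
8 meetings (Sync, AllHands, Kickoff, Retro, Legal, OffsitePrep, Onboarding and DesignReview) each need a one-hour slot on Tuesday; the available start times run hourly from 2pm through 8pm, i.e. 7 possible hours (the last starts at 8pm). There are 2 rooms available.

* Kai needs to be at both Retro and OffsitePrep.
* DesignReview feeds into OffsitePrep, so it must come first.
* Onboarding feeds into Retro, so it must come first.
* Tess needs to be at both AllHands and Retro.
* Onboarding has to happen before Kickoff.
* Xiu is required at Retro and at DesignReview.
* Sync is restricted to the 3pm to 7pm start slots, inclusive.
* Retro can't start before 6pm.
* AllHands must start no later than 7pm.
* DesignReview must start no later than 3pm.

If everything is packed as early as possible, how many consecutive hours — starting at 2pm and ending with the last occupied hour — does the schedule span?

The precedence chain requires at least 2 distinct hours.
With at most 2 per hour and 8 meetings, at least 4 hours are needed.
Retro can't be placed before 6pm — that is hour 5 counting from 2pm — so the schedule must run through at least 5 hours.
5 works (last occupied hour: 6pm): for example Legal=5pm; OffsitePrep=4pm; DesignReview=2pm; Sync=3pm; Onboarding=2pm; AllHands=4pm; Kickoff=3pm; Retro=6pm.

5 hours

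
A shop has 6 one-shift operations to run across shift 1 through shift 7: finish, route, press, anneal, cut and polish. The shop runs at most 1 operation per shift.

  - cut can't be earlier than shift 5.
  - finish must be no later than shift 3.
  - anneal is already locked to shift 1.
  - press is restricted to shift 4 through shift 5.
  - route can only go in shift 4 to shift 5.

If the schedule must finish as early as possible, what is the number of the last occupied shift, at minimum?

shift 6

With at most 1 per shift and 6 operations, at least 6 shifts are needed.
cut can't be placed before shift 5, so the schedule must run through at least shift 5.
6 works (last occupied shift: shift 6): for example finish in shift 2; press in shift 5; cut in shift 6; polish in shift 3; route in shift 4; anneal in shift 1.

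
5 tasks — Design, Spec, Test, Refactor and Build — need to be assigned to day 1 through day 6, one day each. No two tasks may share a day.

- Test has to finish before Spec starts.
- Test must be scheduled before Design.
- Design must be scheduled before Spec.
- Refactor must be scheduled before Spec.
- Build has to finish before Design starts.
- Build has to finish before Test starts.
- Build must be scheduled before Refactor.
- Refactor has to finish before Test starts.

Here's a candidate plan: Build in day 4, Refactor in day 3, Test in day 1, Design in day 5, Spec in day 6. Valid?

Build must be scheduled before Refactor — violated.
Test has to finish before Spec starts — holds.
Test must be scheduled before Design — holds.
Build has to finish before Design starts — holds.
No two tasks may share a day — holds.
Build has to finish before Test starts — violated.
Refactor must be scheduled before Spec — holds.
Design must be scheduled before Spec — holds.
Refactor has to finish before Test starts — violated.

Invalid. Build has to finish before Test starts.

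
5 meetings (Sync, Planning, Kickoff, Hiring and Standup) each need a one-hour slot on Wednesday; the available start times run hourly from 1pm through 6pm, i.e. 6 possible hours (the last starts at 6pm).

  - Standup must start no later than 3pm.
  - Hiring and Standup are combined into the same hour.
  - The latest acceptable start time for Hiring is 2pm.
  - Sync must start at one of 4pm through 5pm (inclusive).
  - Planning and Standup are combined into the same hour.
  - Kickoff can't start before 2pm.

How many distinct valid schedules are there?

Splitting on Sync: it can be 4pm (10), 5pm (10). Listing each branch's schedules as (Planning, Kickoff, Hiring, Standup):
Sync=4pm: (1pm,2pm,1pm,1pm) (1pm,3pm,1pm,1pm) (1pm,4pm,1pm,1pm) (1pm,5pm,1pm,1pm) (1pm,6pm,1pm,1pm) (2pm,2pm,2pm,2pm) (2pm,3pm,2pm,2pm) (2pm,4pm,2pm,2pm) (2pm,5pm,2pm,2pm) (2pm,6pm,2pm,2pm) — 10.
Sync=5pm: (1pm,2pm,1pm,1pm) (1pm,3pm,1pm,1pm) (1pm,4pm,1pm,1pm) (1pm,5pm,1pm,1pm) (1pm,6pm,1pm,1pm) (2pm,2pm,2pm,2pm) (2pm,3pm,2pm,2pm) (2pm,4pm,2pm,2pm) (2pm,5pm,2pm,2pm) (2pm,6pm,2pm,2pm) — 10.
Summing: 10 + 10 = 20.

20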